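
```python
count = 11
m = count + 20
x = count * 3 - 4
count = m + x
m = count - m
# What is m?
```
Trace:
  count=11
  count=11, m=31
  count=11, m=31, x=29
  count=60, m=31, x=29
  count=60, m=29, x=29

Final answer: 29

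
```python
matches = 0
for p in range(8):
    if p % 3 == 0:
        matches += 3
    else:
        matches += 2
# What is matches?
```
Trace:
  matches=0
  matches=3, p=0
  matches=5, p=1
  matches=7, p=2
  matches=10, p=3
  matches=12, p=4
  matches=14, p=5
  matches=17, p=6
  matches=19, p=7

Final answer: 19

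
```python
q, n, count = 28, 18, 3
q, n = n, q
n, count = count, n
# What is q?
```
Trace:
  q=28, n=18, count=3
  q=18, n=28, count=3
  q=18, n=3, count=28

Final answer: 18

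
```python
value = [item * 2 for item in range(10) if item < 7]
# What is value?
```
Trace:
  item=0
  item=1
  item=2
  item=3
  item=4
  item=5
  item=6
  item=7
  item=8
  item=9
  value=[0, 2, 4, 6, 8, 10, 12]

Final answer: [0, 2, 4, 6, 8, 10, 12]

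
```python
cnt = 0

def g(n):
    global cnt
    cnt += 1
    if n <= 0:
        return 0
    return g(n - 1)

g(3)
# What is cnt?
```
Call trace:
g(n=3)
  g(n=2)
    g(n=1)
      g(n=0)
      -> return 0
    -> return 0
  -> return 0
-> return 0

cnt is incremented once per call. g is entered once for each n = 3, 2, 1, 0 (the n <= 0 call returns without recursing), i.e. 3 + 1 calls.
cnt = 4

Final answer: 4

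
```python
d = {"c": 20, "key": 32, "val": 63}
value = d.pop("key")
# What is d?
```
Trace:
  d={'c': 20, 'key': 32, 'val': 63}
  d={'c': 20, 'val': 63}, value=32

Final answer: {'c': 20, 'val': 63}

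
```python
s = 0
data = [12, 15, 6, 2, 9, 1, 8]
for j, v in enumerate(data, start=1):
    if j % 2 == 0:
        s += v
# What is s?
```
Trace:
  s=0
  s=0, j=1, v=12
  s=15, j=2, v=15
  s=15, j=3, v=6
  s=17, j=4, v=2
  s=17, j=5, v=9
  s=18, j=6, v=1
  s=18, j=7, v=8

Final answer: 18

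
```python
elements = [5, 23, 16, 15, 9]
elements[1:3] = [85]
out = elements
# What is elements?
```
Trace:
  elements=[5, 23, 16, 15, 9]
  elements=[5, 85, 15, 9]
  elements=[5, 85, 15, 9], out=[5, 85, 15, 9]

Final answer: [5, 85, 15, 9]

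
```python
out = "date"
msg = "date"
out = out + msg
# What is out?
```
Trace:
  out='date'
  out='date', msg='date'
  out='datedate', msg='date'

Final answer: 'datedate'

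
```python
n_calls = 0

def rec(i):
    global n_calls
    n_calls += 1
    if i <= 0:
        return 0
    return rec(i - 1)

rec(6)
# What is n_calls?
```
Call trace:
rec(i=6)
  rec(i=5)
    rec(i=4)
      rec(i=3)
        rec(i=2)
          rec(i=1)
            rec(i=0)
            -> return 0
          -> return 0
        -> return 0
      -> return 0
    -> return 0
  -> return 0
-> return 0

n_calls is incremented once per call. rec is entered once for each i = 6, 5, 4, 3, 2, 1, 0 (the i <= 0 call returns without recursing), i.e. 6 + 1 calls.
n_calls = 7

Final answer: 7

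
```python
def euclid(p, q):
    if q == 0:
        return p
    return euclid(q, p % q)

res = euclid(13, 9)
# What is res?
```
Call trace:
euclid(p=13, q=9)
  euclid(p=9, q=4)
    euclid(p=4, q=1)
      euclid(p=1, q=0)
      -> return 1
    -> return 1
  -> return 1
-> return 1

Final answer: 1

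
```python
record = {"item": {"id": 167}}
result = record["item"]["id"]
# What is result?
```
Trace:
  record={'item': {'id': 167}}
  record={'item': {'id': 167}}, result=167

Final answer: 167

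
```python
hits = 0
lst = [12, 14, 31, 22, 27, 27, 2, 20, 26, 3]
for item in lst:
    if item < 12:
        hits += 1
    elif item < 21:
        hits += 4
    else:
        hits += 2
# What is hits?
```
Trace:
  hits=0
  hits=4, item=12
  hits=8, item=14
  hits=10, item=31
  hits=12, item=22
  hits=14, item=27
  hits=16, item=27
  hits=17, item=2
  hits=21, item=20
  hits=23, item=26
  hits=24, item=3

Final answer: 24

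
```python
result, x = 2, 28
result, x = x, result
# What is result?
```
Trace:
  result=2, x=28
  result=28, x=2

Final answer: 28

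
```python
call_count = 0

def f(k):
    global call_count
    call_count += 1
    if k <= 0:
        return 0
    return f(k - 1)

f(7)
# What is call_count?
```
Call trace:
f(k=7)
  f(k=6)
    f(k=5)
      f(k=4)
        f(k=3)
          f(k=2)
            f(k=1)
              f(k=0)
              -> return 0
            -> return 0
          -> return 0
        -> return 0
      -> return 0
    -> return 0
  -> return 0
-> return 0

call_count is incremented once per call. f is entered once for each k = 7, 6, 5, 4, 3, 2, 1, 0 (the k <= 0 call returns without recursing), i.e. 7 + 1 calls.
call_count = 8

Final answer: 8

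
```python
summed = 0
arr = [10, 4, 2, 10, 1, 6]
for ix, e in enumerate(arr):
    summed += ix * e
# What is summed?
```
Trace:
  summed=0
  summed=0, ix=0, e=10
  summed=4, ix=1, e=4
  summed=8, ix=2, e=2
  summed=38, ix=3, e=10
  summed=42, ix=4, e=1
  summed=72, ix=5, e=6

Final answer: 72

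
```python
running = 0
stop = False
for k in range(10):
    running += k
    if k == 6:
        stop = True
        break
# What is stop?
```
Trace:
  running=0
  running=0, stop=False
  running=0, stop=False, k=0
  running=1, stop=False, k=1
  running=3, stop=False, k=2
  running=6, stop=False, k=3
  running=10, stop=False, k=4
  running=15, stop=False, k=5
  running=21, stop=True, k=6

Final answer: True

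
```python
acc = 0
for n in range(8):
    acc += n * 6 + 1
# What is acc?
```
Trace:
  acc=0
  acc=1, n=0
  acc=8, n=1
  acc=21, n=2
  acc=40, n=3
  acc=65, n=4
  acc=96, n=5
  acc=133, n=6
  acc=176, n=7

Final answer: 176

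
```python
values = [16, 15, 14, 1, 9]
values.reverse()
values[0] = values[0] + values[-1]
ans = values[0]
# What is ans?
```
Trace:
  values=[16, 15, 14, 1, 9]
  values=[9, 1, 14, 15, 16]
  values=[25, 1, 14, 15, 16]
  values=[25, 1, 14, 15, 16], ans=25

Final answer: 25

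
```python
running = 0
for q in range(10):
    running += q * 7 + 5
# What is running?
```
Trace:
  running=0
  running=5, q=0
  running=17, q=1
  running=36, q=2
  running=62, q=3
  running=95, q=4
  running=135, q=5
  running=182, q=6
  running=236, q=7
  running=297, q=8
  running=365, q=9

Final answer: 365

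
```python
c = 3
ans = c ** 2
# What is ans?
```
Trace:
  c=3
  c=3, ans=9

Final answer: 9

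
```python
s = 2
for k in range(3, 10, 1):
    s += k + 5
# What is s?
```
Trace:
  s=2
  s=10, k=3
  s=19, k=4
  s=29, k=5
  s=40, k=6
  s=52, k=7
  s=65, k=8
  s=79, k=9

Final answer: 79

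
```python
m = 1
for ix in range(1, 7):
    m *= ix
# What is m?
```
Trace:
  m=1
  m=1, ix=1
  m=2, ix=2
  m=6, ix=3
  m=24, ix=4
  m=120, ix=5
  m=720, ix=6

Final answer: 720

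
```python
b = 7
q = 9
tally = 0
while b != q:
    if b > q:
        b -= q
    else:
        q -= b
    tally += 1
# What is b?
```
Trace:
  b=7
  b=7, q=9
  b=7, q=9, tally=0
  b=7, q=2, tally=1
  b=5, q=2, tally=2
  b=3, q=2, tally=3
  b=1, q=2, tally=4
  b=1, q=1, tally=5

Final answer: 1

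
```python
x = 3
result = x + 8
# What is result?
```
Trace:
  x=3
  x=3, result=11

Final answer: 11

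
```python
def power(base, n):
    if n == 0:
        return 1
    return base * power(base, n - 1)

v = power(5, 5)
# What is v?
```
Call trace:
power(base=5, n=5)
  power(base=5, n=4)
    power(base=5, n=3)
      power(base=5, n=2)
        power(base=5, n=1)
          power(base=5, n=0)
          -> return 1
        -> return 5
      -> return 25
    -> return 125
  -> return 625
-> return 3125

Final answer: 3125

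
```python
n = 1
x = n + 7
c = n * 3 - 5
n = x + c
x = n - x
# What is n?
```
Trace:
  n=1
  n=1, x=8
  n=1, x=8, c=-2
  n=6, x=8, c=-2
  n=6, x=-2, c=-2

Final answer: 6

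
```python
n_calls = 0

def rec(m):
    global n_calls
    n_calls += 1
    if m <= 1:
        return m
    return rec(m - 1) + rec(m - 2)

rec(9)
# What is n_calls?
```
Call trace (a repeated sub-call is expanded the first time; later identical calls just restate its return value):
rec(m=9)
  rec(m=8)
    rec(m=7)
      rec(m=6)
        rec(m=5)
          rec(m=4)
            rec(m=3)
              rec(m=2)
                rec(m=1)
                -> return 1
                rec(m=0)
                -> return 0
              -> return 1
              rec(m=1)
              -> return 1
            -> return 2
            rec(m=2) -> return 1  (same call as traced above)
          -> return 3
          rec(m=3) -> return 2  (same call as traced above)
        -> return 5
        rec(m=4) -> return 3  (same call as traced above)
      -> return 8
      rec(m=5) -> return 5  (same call as traced above)
    -> return 13
    rec(m=6) -> return 8  (same call as traced above)
  -> return 21
  rec(m=7) -> return 13  (same call as traced above)
-> return 34

n_calls is incremented once per call, so count the calls in each subtree. Let C(m) = number of calls made by rec(m).
C(0) = C(1) = 1 (base case, no recursion); C(m) = 1 + C(m - 1) + C(m - 2) otherwise.
C(2) = 1 + C(1) + C(0) = 1 + 1 + 1 = 3
C(3) = 1 + C(2) + C(1) = 1 + 3 + 1 = 5
C(4) = 1 + C(3) + C(2) = 1 + 5 + 3 = 9
C(5) = 1 + C(4) + C(3) = 1 + 9 + 5 = 15
C(6) = 1 + C(5) + C(4) = 1 + 15 + 9 = 25
C(7) = 1 + C(6) + C(5) = 1 + 25 + 15 = 41
C(8) = 1 + C(7) + C(6) = 1 + 41 + 25 = 67
C(9) = 1 + C(8) + C(7) = 1 + 67 + 41 = 109
n_calls = C(9) = 109

Final answer: 109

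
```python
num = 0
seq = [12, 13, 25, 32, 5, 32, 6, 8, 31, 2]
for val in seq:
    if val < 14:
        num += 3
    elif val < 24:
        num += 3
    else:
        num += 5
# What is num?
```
Trace:
  num=0
  num=3, val=12
  num=6, val=13
  num=11, val=25
  num=16, val=32
  num=19, val=5
  num=24, val=32
  num=27, val=6
  num=30, val=8
  num=35, val=31
  num=38, val=2

Final answer: 38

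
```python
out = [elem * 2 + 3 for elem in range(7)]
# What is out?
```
Trace:
  elem=0
  elem=1
  elem=2
  elem=3
  elem=4
  elem=5
  elem=6
  out=[3, 5, 7, 9, 11, 13, 15]

Final answer: [3, 5, 7, 9, 11, 13, 15]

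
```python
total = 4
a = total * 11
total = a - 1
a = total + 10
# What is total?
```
Trace:
  total=4
  total=4, a=44
  total=43, a=44
  total=43, a=53

Final answer: 43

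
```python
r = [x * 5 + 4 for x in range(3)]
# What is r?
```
Trace:
  x=0
  x=1
  x=2
  r=[4, 9, 14]

Final answer: [4, 9, 14]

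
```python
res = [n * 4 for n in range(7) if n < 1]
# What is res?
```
Trace:
  n=0
  n=1
  n=2
  n=3
  n=4
  n=5
  n=6
  res=[0]

Final answer: [0]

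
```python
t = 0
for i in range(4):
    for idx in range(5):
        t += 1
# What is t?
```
Trace:
  t=0
  t=1, i=0, idx=0
  t=2, i=0, idx=1
  t=3, i=0, idx=2
  t=4, i=0, idx=3
  t=5, i=0, idx=4
  t=6, i=1, idx=0
  t=7, i=1, idx=1
  t=8, i=1, idx=2
  t=9, i=1, idx=3
  t=10, i=1, idx=4
  t=11, i=2, idx=0
  t=12, i=2, idx=1
  t=13, i=2, idx=2
  t=14, i=2, idx=3
  t=15, i=2, idx=4
  t=16, i=3, idx=0
  t=17, i=3, idx=1
  t=18, i=3, idx=2
  t=19, i=3, idx=3
  t=20, i=3, idx=4

Final answer: 20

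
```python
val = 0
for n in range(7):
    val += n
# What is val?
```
Trace:
  val=0
  val=0, n=0
  val=1, n=1
  val=3, n=2
  val=6, n=3
  val=10, n=4
  val=15, n=5
  val=21, n=6

Final answer: 21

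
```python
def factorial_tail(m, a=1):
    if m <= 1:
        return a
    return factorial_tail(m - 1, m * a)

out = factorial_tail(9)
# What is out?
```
Call trace:
factorial_tail(m=9, a=1)
  factorial_tail(m=8, a=9)
    factorial_tail(m=7, a=72)
      factorial_tail(m=6, a=504)
        factorial_tail(m=5, a=3024)
          factorial_tail(m=4, a=15120)
            factorial_tail(m=3, a=60480)
              factorial_tail(m=2, a=181440)
                factorial_tail(m=1, a=362880)
                -> return 362880
              -> return 362880
            -> return 362880
          -> return 362880
        -> return 362880
      -> return 362880
    -> return 362880
  -> return 362880
-> return 362880

Final answer: 362880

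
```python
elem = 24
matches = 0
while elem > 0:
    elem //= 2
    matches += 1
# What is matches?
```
Trace:
  elem=24
  elem=24, matches=0
  elem=12, matches=1
  elem=6, matches=2
  elem=3, matches=3
  elem=1, matches=4
  elem=0, matches=5

Final answer: 5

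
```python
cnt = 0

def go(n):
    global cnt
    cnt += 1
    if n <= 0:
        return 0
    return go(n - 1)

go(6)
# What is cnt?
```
Call trace:
go(n=6)
  go(n=5)
    go(n=4)
      go(n=3)
        go(n=2)
          go(n=1)
            go(n=0)
            -> return 0
          -> return 0
        -> return 0
      -> return 0
    -> return 0
  -> return 0
-> return 0

cnt is incremented once per call. go is entered once for each n = 6, 5, 4, 3, 2, 1, 0 (the n <= 0 call returns without recursing), i.e. 6 + 1 calls.
cnt = 7

Final answer: 7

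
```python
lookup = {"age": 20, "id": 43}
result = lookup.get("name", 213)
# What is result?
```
Trace:
  lookup={'age': 20, 'id': 43}
  lookup={'age': 20, 'id': 43}, result=213

Final answer: 213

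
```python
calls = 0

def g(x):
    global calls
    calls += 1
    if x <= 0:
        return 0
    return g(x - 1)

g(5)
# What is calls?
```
Call trace:
g(x=5)
  g(x=4)
    g(x=3)
      g(x=2)
        g(x=1)
          g(x=0)
          -> return 0
        -> return 0
      -> return 0
    -> return 0
  -> return 0
-> return 0

calls is incremented once per call. g is entered once for each x = 5, 4, 3, 2, 1, 0 (the x <= 0 call returns without recursing), i.e. 5 + 1 calls.
calls = 6

Final answer: 6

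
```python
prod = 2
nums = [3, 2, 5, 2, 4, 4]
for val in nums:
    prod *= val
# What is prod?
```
Trace:
  prod=2
  prod=6, val=3
  prod=12, val=2
  prod=60, val=5
  prod=120, val=2
  prod=480, val=4
  prod=1920, val=4

Final answer: 1920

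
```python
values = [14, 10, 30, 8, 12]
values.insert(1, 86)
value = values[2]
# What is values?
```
Trace:
  values=[14, 10, 30, 8, 12]
  values=[14, 86, 10, 30, 8, 12]
  values=[14, 86, 10, 30, 8, 12], value=10

Final answer: [14, 86, 10, 30, 8, 12]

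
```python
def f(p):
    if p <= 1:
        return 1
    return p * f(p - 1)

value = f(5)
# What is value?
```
Call trace:
f(p=5)
  f(p=4)
    f(p=3)
      f(p=2)
        f(p=1)
        -> return 1
      -> return 2
    -> return 6
  -> return 24
-> return 120

Final answer: 120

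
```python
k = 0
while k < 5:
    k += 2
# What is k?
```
Trace:
  k=0
  k=2
  k=4
  k=6

Final answer: 6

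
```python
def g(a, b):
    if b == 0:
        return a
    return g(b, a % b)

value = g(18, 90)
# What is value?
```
Call trace:
g(a=18, b=90)
  g(a=90, b=18)
    g(a=18, b=0)
    -> return 18
  -> return 18
-> return 18

Final answer: 18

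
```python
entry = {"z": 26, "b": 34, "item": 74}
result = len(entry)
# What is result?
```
Trace:
  entry={'z': 26, 'b': 34, 'item': 74}
  entry={'z': 26, 'b': 34, 'item': 74}, result=3

Final answer: 3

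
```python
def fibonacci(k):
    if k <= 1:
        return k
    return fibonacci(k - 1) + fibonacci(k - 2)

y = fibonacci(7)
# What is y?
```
Call trace (a repeated sub-call is expanded the first time; later identical calls just restate its return value):
fibonacci(k=7)
  fibonacci(k=6)
    fibonacci(k=5)
      fibonacci(k=4)
        fibonacci(k=3)
          fibonacci(k=2)
            fibonacci(k=1)
            -> return 1
            fibonacci(k=0)
            -> return 0
          -> return 1
          fibonacci(k=1)
          -> return 1
        -> return 2
        fibonacci(k=2) -> return 1  (same call as traced above)
      -> return 3
      fibonacci(k=3) -> return 2  (same call as traced above)
    -> return 5
    fibonacci(k=4) -> return 3  (same call as traced above)
  -> return 8
  fibonacci(k=5) -> return 5  (same call as traced above)
-> return 13

Final answer: 13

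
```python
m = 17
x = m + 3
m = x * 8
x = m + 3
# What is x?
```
Trace:
  m=17
  m=17, x=20
  m=160, x=20
  m=160, x=163

Final answer: 163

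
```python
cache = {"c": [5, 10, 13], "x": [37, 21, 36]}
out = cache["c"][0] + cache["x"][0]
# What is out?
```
Trace:
  cache={'c': [5, 10, 13], 'x': [37, 21, 36]}
  cache={'c': [5, 10, 13], 'x': [37, 21, 36]}, out=42

Final answer: 42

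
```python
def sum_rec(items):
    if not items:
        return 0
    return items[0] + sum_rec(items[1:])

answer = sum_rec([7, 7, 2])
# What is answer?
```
Call trace:
sum_rec(items=[7, 7, 2])
  sum_rec(items=[7, 2])
    sum_rec(items=[2])
      sum_rec(items=[])
      -> return 0
    -> return 2
  -> return 9
-> return 16

Final answer: 16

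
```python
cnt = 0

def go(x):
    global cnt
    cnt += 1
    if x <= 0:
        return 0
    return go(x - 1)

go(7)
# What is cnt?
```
Call trace:
go(x=7)
  go(x=6)
    go(x=5)
      go(x=4)
        go(x=3)
          go(x=2)
            go(x=1)
              go(x=0)
              -> return 0
            -> return 0
          -> return 0
        -> return 0
      -> return 0
    -> return 0
  -> return 0
-> return 0

cnt is incremented once per call. go is entered once for each x = 7, 6, 5, 4, 3, 2, 1, 0 (the x <= 0 call returns without recursing), i.e. 7 + 1 calls.
cnt = 8

Final answer: 8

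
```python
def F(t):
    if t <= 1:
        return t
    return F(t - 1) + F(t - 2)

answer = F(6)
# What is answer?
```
Call trace (a repeated sub-call is expanded the first time; later identical calls just restate its return value):
F(t=6)
  F(t=5)
    F(t=4)
      F(t=3)
        F(t=2)
          F(t=1)
          -> return 1
          F(t=0)
          -> return 0
        -> return 1
        F(t=1)
        -> return 1
      -> return 2
      F(t=2) -> return 1  (same call as traced above)
    -> return 3
    F(t=3) -> return 2  (same call as traced above)
  -> return 5
  F(t=4) -> return 3  (same call as traced above)
-> return 8

Final answer: 8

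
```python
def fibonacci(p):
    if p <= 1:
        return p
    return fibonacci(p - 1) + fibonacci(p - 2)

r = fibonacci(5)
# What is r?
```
Call trace (a repeated sub-call is expanded the first time; later identical calls just restate its return value):
fibonacci(p=5)
  fibonacci(p=4)
    fibonacci(p=3)
      fibonacci(p=2)
        fibonacci(p=1)
        -> return 1
        fibonacci(p=0)
        -> return 0
      -> return 1
      fibonacci(p=1)
      -> return 1
    -> return 2
    fibonacci(p=2) -> return 1  (same call as traced above)
  -> return 3
  fibonacci(p=3) -> return 2  (same call as traced above)
-> return 5

Final answer: 5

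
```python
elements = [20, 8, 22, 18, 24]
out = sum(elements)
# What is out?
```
Trace:
  elements=[20, 8, 22, 18, 24]
  elements=[20, 8, 22, 18, 24], out=92

Final answer: 92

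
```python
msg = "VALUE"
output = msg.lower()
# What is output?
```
Trace:
  msg='VALUE'
  msg='VALUE', output='value'

Final answer: 'value'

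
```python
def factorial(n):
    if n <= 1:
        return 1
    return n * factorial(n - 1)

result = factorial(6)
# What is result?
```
Call trace:
factorial(n=6)
  factorial(n=5)
    factorial(n=4)
      factorial(n=3)
        factorial(n=2)
          factorial(n=1)
          -> return 1
        -> return 2
      -> return 6
    -> return 24
  -> return 120
-> return 720

Final answer: 720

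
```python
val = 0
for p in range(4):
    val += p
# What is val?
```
Trace:
  val=0
  val=0, p=0
  val=1, p=1
  val=3, p=2
  val=6, p=3

Final answer: 6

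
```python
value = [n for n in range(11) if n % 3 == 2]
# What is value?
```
Trace:
  n=0
  n=1
  n=2
  n=3
  n=4
  n=5
  n=6
  n=7
  n=8
  n=9
  n=10
  value=[2, 5, 8]

Final answer: [2, 5, 8]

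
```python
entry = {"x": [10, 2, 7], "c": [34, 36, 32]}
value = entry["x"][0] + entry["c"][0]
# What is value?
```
Trace:
  entry={'x': [10, 2, 7], 'c': [34, 36, 32]}
  entry={'x': [10, 2, 7], 'c': [34, 36, 32]}, value=44

Final answer: 44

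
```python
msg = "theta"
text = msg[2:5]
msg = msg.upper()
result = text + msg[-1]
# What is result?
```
Trace:
  msg='theta'
  msg='theta', text='eta'
  msg='THETA', text='eta'
  msg='THETA', text='eta', result='etaA'

Final answer: 'etaA'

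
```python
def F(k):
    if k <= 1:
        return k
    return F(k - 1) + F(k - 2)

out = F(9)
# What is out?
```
Call trace (a repeated sub-call is expanded the first time; later identical calls just restate its return value):
F(k=9)
  F(k=8)
    F(k=7)
      F(k=6)
        F(k=5)
          F(k=4)
            F(k=3)
              F(k=2)
                F(k=1)
                -> return 1
                F(k=0)
                -> return 0
              -> return 1
              F(k=1)
              -> return 1
            -> return 2
            F(k=2) -> return 1  (same call as traced above)
          -> return 3
          F(k=3) -> return 2  (same call as traced above)
        -> return 5
        F(k=4) -> return 3  (same call as traced above)
      -> return 8
      F(k=5) -> return 5  (same call as traced above)
    -> return 13
    F(k=6) -> return 8  (same call as traced above)
  -> return 21
  F(k=7) -> return 13  (same call as traced above)
-> return 34

Final answer: 34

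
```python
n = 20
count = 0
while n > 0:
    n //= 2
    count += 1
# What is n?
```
Trace:
  n=20
  n=20, count=0
  n=10, count=1
  n=5, count=2
  n=2, count=3
  n=1, count=4
  n=0, count=5

Final answer: 0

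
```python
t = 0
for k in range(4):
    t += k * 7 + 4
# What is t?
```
Trace:
  t=0
  t=4, k=0
  t=15, k=1
  t=33, k=2
  t=58, k=3

Final answer: 58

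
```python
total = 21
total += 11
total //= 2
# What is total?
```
Trace:
  total=21
  total=32
  total=16

Final answer: 16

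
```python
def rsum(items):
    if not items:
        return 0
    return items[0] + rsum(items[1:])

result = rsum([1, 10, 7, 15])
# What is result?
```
Call trace:
rsum(items=[1, 10, 7, 15])
  rsum(items=[10, 7, 15])
    rsum(items=[7, 15])
      rsum(items=[15])
        rsum(items=[])
        -> return 0
      -> return 15
    -> return 22
  -> return 32
-> return 33

Final answer: 33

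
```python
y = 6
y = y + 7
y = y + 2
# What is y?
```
Trace:
  y=6
  y=13
  y=15

Final answer: 15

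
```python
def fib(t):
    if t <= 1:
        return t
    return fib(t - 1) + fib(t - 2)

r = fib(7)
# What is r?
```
Call trace (a repeated sub-call is expanded the first time; later identical calls just restate its return value):
fib(t=7)
  fib(t=6)
    fib(t=5)
      fib(t=4)
        fib(t=3)
          fib(t=2)
            fib(t=1)
            -> return 1
            fib(t=0)
            -> return 0
          -> return 1
          fib(t=1)
          -> return 1
        -> return 2
        fib(t=2) -> return 1  (same call as traced above)
      -> return 3
      fib(t=3) -> return 2  (same call as traced above)
    -> return 5
    fib(t=4) -> return 3  (same call as traced above)
  -> return 8
  fib(t=5) -> return 5  (same call as traced above)
-> return 13

Final answer: 13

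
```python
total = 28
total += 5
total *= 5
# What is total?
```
Trace:
  total=28
  total=33
  total=165

Final answer: 165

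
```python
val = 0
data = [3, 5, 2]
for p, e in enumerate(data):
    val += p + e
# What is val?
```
Trace:
  val=0
  val=3, p=0, e=3
  val=9, p=1, e=5
  val=13, p=2, e=2

Final answer: 13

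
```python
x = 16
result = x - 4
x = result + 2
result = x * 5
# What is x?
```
Trace:
  x=16
  x=16, result=12
  x=14, result=12
  x=14, result=70

Final answer: 14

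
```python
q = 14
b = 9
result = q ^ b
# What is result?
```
Trace:
  q=14
  q=14, b=9
  q=14, b=9, result=7

Final answer: 7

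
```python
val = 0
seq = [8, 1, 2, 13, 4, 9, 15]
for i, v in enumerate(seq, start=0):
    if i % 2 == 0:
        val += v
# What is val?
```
Trace:
  val=0
  val=8, i=0, v=8
  val=8, i=1, v=1
  val=10, i=2, v=2
  val=10, i=3, v=13
  val=14, i=4, v=4
  val=14, i=5, v=9
  val=29, i=6, v=15

Final answer: 29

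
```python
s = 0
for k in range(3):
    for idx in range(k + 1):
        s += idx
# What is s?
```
Trace:
  s=0
  s=0, k=0, idx=0
  s=0, k=1, idx=0
  s=1, k=1, idx=1
  s=1, k=2, idx=0
  s=2, k=2, idx=1
  s=4, k=2, idx=2

Final answer: 4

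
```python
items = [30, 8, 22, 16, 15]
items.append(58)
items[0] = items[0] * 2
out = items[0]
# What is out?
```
Trace:
  items=[30, 8, 22, 16, 15]
  items=[30, 8, 22, 16, 15, 58]
  items=[60, 8, 22, 16, 15, 58]
  items=[60, 8, 22, 16, 15, 58], out=60

Final answer: 60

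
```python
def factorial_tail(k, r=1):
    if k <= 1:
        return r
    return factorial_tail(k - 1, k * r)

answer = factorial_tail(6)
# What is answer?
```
Call trace:
factorial_tail(k=6, r=1)
  factorial_tail(k=5, r=6)
    factorial_tail(k=4, r=30)
      factorial_tail(k=3, r=120)
        factorial_tail(k=2, r=360)
          factorial_tail(k=1, r=720)
          -> return 720
        -> return 720
      -> return 720
    -> return 720
  -> return 720
-> return 720

Final answer: 720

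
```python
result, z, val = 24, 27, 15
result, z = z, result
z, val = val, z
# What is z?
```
Trace:
  result=24, z=27, val=15
  result=27, z=24, val=15
  result=27, z=15, val=24

Final answer: 15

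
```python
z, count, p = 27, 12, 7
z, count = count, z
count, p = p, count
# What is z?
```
Trace:
  z=27, count=12, p=7
  z=12, count=27, p=7
  z=12, count=7, p=27

Final answer: 12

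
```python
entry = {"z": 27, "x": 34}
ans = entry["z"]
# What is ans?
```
Trace:
  entry={'z': 27, 'x': 34}
  entry={'z': 27, 'x': 34}, ans=27

Final answer: 27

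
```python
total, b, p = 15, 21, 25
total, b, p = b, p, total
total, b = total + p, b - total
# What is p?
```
Trace:
  total=15, b=21, p=25
  total=21, b=25, p=15
  total=36, b=4, p=15

Final answer: 15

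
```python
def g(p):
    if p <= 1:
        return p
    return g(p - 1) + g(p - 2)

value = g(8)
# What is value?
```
Call trace (a repeated sub-call is expanded the first time; later identical calls just restate its return value):
g(p=8)
  g(p=7)
    g(p=6)
      g(p=5)
        g(p=4)
          g(p=3)
            g(p=2)
              g(p=1)
              -> return 1
              g(p=0)
              -> return 0
            -> return 1
            g(p=1)
            -> return 1
          -> return 2
          g(p=2) -> return 1  (same call as traced above)
        -> return 3
        g(p=3) -> return 2  (same call as traced above)
      -> return 5
      g(p=4) -> return 3  (same call as traced above)
    -> return 8
    g(p=5) -> return 5  (same call as traced above)
  -> return 13
  g(p=6) -> return 8  (same call as traced above)
-> return 21

Final answer: 21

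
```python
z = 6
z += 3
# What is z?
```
Trace:
  z=6
  z=9

Final answer: 9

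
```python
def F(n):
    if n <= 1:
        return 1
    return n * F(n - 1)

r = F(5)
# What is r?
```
Call trace:
F(n=5)
  F(n=4)
    F(n=3)
      F(n=2)
        F(n=1)
        -> return 1
      -> return 2
    -> return 6
  -> return 24
-> return 120

Final answer: 120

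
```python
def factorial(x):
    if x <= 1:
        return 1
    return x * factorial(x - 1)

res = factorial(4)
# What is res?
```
Call trace:
factorial(x=4)
  factorial(x=3)
    factorial(x=2)
      factorial(x=1)
      -> return 1
    -> return 2
  -> return 6
-> return 24

Final answer: 24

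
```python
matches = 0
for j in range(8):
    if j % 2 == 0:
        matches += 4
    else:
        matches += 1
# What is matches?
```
Trace:
  matches=0
  matches=4, j=0
  matches=5, j=1
  matches=9, j=2
  matches=10, j=3
  matches=14, j=4
  matches=15, j=5
  matches=19, j=6
  matches=20, j=7

Final answer: 20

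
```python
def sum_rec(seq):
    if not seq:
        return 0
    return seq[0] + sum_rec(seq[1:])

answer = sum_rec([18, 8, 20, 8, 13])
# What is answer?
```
Call trace:
sum_rec(seq=[18, 8, 20, 8, 13])
  sum_rec(seq=[8, 20, 8, 13])
    sum_rec(seq=[20, 8, 13])
      sum_rec(seq=[8, 13])
        sum_rec(seq=[13])
          sum_rec(seq=[])
          -> return 0
        -> return 13
      -> return 21
    -> return 41
  -> return 49
-> return 67

Final answer: 67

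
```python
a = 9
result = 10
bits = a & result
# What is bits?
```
Trace:
  a=9
  a=9, result=10
  a=9, result=10, bits=8

Final answer: 8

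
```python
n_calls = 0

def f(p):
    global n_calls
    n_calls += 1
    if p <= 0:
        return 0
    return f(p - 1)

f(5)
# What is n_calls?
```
Call trace:
f(p=5)
  f(p=4)
    f(p=3)
      f(p=2)
        f(p=1)
          f(p=0)
          -> return 0
        -> return 0
      -> return 0
    -> return 0
  -> return 0
-> return 0

n_calls is incremented once per call. f is entered once for each p = 5, 4, 3, 2, 1, 0 (the p <= 0 call returns without recursing), i.e. 5 + 1 calls.
n_calls = 6

Final answer: 6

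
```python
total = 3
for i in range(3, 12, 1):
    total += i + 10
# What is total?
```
Trace:
  total=3
  total=16, i=3
  total=30, i=4
  total=45, i=5
  total=61, i=6
  total=78, i=7
  total=96, i=8
  total=115, i=9
  total=135, i=10
  total=156, i=11

Final answer: 156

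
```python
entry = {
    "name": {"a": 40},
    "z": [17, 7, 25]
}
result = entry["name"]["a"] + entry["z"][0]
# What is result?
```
Trace:
  entry={'name': {'a': 40}, 'z': [17, 7, 25]}
  entry={'name': {'a': 40}, 'z': [17, 7, 25]}, result=57

Final answer: 57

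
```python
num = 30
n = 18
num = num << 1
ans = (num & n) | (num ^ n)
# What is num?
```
Trace:
  num=30
  num=30, n=18
  num=60, n=18
  num=60, n=18, ans=62

Final answer: 60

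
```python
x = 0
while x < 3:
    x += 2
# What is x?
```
Trace:
  x=0
  x=2
  x=4

Final answer: 4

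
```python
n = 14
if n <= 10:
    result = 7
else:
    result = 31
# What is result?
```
Trace:
  n=14
  n=14, result=31

Final answer: 31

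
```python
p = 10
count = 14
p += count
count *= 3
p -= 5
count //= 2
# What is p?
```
Trace:
  p=10
  p=10, count=14
  p=24, count=14
  p=24, count=42
  p=19, count=42
  p=19, count=21

Final answer: 19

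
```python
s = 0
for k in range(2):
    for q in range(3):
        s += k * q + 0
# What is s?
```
Trace:
  s=0
  s=0, k=0, q=0
  s=0, k=0, q=1
  s=0, k=0, q=2
  s=0, k=1, q=0
  s=1, k=1, q=1
  s=3, k=1, q=2

Final answer: 3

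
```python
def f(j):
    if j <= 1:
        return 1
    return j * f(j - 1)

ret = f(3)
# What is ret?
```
Call trace:
f(j=3)
  f(j=2)
    f(j=1)
    -> return 1
  -> return 2
-> return 6

Final answer: 6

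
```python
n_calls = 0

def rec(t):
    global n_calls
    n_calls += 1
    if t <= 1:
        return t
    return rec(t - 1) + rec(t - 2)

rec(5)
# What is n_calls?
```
Call trace (a repeated sub-call is expanded the first time; later identical calls just restate its return value):
rec(t=5)
  rec(t=4)
    rec(t=3)
      rec(t=2)
        rec(t=1)
        -> return 1
        rec(t=0)
        -> return 0
      -> return 1
      rec(t=1)
      -> return 1
    -> return 2
    rec(t=2) -> return 1  (same call as traced above)
  -> return 3
  rec(t=3) -> return 2  (same call as traced above)
-> return 5

n_calls is incremented once per call, so count the calls in each subtree. Let C(t) = number of calls made by rec(t).
C(0) = C(1) = 1 (base case, no recursion); C(t) = 1 + C(t - 1) + C(t - 2) otherwise.
C(2) = 1 + C(1) + C(0) = 1 + 1 + 1 = 3
C(3) = 1 + C(2) + C(1) = 1 + 3 + 1 = 5
C(4) = 1 + C(3) + C(2) = 1 + 5 + 3 = 9
C(5) = 1 + C(4) + C(3) = 1 + 9 + 5 = 15
n_calls = C(5) = 15

Final answer: 15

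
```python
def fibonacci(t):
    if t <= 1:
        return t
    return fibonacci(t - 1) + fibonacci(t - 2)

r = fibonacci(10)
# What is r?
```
Call trace (a repeated sub-call is expanded the first time; later identical calls just restate its return value):
fibonacci(t=10)
  fibonacci(t=9)
    fibonacci(t=8)
      fibonacci(t=7)
        fibonacci(t=6)
          fibonacci(t=5)
            fibonacci(t=4)
              fibonacci(t=3)
                fibonacci(t=2)
                  fibonacci(t=1)
                  -> return 1
                  fibonacci(t=0)
                  -> return 0
                -> return 1
                fibonacci(t=1)
                -> return 1
              -> return 2
              fibonacci(t=2) -> return 1  (same call as traced above)
            -> return 3
            fibonacci(t=3) -> return 2  (same call as traced above)
          -> return 5
          fibonacci(t=4) -> return 3  (same call as traced above)
        -> return 8
        fibonacci(t=5) -> return 5  (same call as traced above)
      -> return 13
      fibonacci(t=6) -> return 8  (same call as traced above)
    -> return 21
    fibonacci(t=7) -> return 13  (same call as traced above)
  -> return 34
  fibonacci(t=8) -> return 21  (same call as traced above)
-> return 55

Final answer: 55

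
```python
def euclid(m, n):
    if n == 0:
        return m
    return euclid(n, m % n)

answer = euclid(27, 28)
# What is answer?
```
Call trace:
euclid(m=27, n=28)
  euclid(m=28, n=27)
    euclid(m=27, n=1)
      euclid(m=1, n=0)
      -> return 1
    -> return 1
  -> return 1
-> return 1

Final answer: 1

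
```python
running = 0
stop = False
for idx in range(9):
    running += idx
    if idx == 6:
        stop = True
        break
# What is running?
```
Trace:
  running=0
  running=0, stop=False
  running=0, stop=False, idx=0
  running=1, stop=False, idx=1
  running=3, stop=False, idx=2
  running=6, stop=False, idx=3
  running=10, stop=False, idx=4
  running=15, stop=False, idx=5
  running=21, stop=True, idx=6

Final answer: 21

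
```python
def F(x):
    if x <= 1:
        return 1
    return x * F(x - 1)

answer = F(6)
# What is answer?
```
Call trace:
F(x=6)
  F(x=5)
    F(x=4)
      F(x=3)
        F(x=2)
          F(x=1)
          -> return 1
        -> return 2
      -> return 6
    -> return 24
  -> return 120
-> return 720

Final answer: 720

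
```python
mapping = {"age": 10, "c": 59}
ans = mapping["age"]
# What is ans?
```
Trace:
  mapping={'age': 10, 'c': 59}
  mapping={'age': 10, 'c': 59}, ans=10

Final answer: 10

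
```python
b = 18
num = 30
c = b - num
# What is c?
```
Trace:
  b=18
  b=18, num=30
  b=18, num=30, c=-12

Final answer: -12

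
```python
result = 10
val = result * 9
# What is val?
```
Trace:
  result=10
  result=10, val=90

Final answer: 90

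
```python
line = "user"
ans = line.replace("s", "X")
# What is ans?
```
Trace:
  line='user'
  line='user', ans='uXer'

Final answer: 'uXer'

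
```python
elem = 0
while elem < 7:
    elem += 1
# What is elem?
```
Trace:
  elem=0
  elem=1
  elem=2
  elem=3
  elem=4
  elem=5
  elem=6
  elem=7

Final answer: 7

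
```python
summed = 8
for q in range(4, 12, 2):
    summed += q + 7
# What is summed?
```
Trace:
  summed=8
  summed=19, q=4
  summed=32, q=6
  summed=47, q=8
  summed=64, q=10

Final answer: 64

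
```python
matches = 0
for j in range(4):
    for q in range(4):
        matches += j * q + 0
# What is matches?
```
Trace:
  matches=0
  matches=0, j=0, q=0
  matches=0, j=0, q=1
  matches=0, j=0, q=2
  matches=0, j=0, q=3
  matches=0, j=1, q=0
  matches=1, j=1, q=1
  matches=3, j=1, q=2
  matches=6, j=1, q=3
  matches=6, j=2, q=0
  matches=8, j=2, q=1
  matches=12, j=2, q=2
  matches=18, j=2, q=3
  matches=18, j=3, q=0
  matches=21, j=3, q=1
  matches=27, j=3, q=2
  matches=36, j=3, q=3

Final answer: 36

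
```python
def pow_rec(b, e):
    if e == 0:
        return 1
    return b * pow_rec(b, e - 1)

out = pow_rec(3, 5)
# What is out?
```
Call trace:
pow_rec(b=3, e=5)
  pow_rec(b=3, e=4)
    pow_rec(b=3, e=3)
      pow_rec(b=3, e=2)
        pow_rec(b=3, e=1)
          pow_rec(b=3, e=0)
          -> return 1
        -> return 3
      -> return 9
    -> return 27
  -> return 81
-> return 243

Final answer: 243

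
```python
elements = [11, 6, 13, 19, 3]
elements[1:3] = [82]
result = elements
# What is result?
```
Trace:
  elements=[11, 6, 13, 19, 3]
  elements=[11, 82, 19, 3]
  elements=[11, 82, 19, 3], result=[11, 82, 19, 3]

Final answer: [11, 82, 19, 3]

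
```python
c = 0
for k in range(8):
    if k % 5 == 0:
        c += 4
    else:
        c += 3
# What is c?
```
Trace:
  c=0
  c=4, k=0
  c=7, k=1
  c=10, k=2
  c=13, k=3
  c=16, k=4
  c=20, k=5
  c=23, k=6
  c=26, k=7

Final answer: 26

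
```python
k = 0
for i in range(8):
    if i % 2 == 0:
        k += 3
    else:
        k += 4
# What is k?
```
Trace:
  k=0
  k=3, i=0
  k=7, i=1
  k=10, i=2
  k=14, i=3
  k=17, i=4
  k=21, i=5
  k=24, i=6
  k=28, i=7

Final answer: 28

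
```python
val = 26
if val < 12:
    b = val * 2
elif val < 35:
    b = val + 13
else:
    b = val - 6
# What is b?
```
Trace:
  val=26
  val=26, b=39

Final answer: 39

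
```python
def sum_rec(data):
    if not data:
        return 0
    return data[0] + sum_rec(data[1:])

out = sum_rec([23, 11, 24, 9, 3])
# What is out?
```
Call trace:
sum_rec(data=[23, 11, 24, 9, 3])
  sum_rec(data=[11, 24, 9, 3])
    sum_rec(data=[24, 9, 3])
      sum_rec(data=[9, 3])
        sum_rec(data=[3])
          sum_rec(data=[])
          -> return 0
        -> return 3
      -> return 12
    -> return 36
  -> return 47
-> return 70

Final answer: 70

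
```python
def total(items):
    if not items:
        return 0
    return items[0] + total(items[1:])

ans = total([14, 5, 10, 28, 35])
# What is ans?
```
Call trace:
total(items=[14, 5, 10, 28, 35])
  total(items=[5, 10, 28, 35])
    total(items=[10, 28, 35])
      total(items=[28, 35])
        total(items=[35])
          total(items=[])
          -> return 0
        -> return 35
      -> return 63
    -> return 73
  -> return 78
-> return 92

Final answer: 92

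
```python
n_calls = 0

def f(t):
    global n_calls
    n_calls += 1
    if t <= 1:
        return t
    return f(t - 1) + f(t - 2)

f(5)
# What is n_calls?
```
Call trace (a repeated sub-call is expanded the first time; later identical calls just restate its return value):
f(t=5)
  f(t=4)
    f(t=3)
      f(t=2)
        f(t=1)
        -> return 1
        f(t=0)
        -> return 0
      -> return 1
      f(t=1)
      -> return 1
    -> return 2
    f(t=2) -> return 1  (same call as traced above)
  -> return 3
  f(t=3) -> return 2  (same call as traced above)
-> return 5

n_calls is incremented once per call, so count the calls in each subtree. Let C(t) = number of calls made by f(t).
C(0) = C(1) = 1 (base case, no recursion); C(t) = 1 + C(t - 1) + C(t - 2) otherwise.
C(2) = 1 + C(1) + C(0) = 1 + 1 + 1 = 3
C(3) = 1 + C(2) + C(1) = 1 + 3 + 1 = 5
C(4) = 1 + C(3) + C(2) = 1 + 5 + 3 = 9
C(5) = 1 + C(4) + C(3) = 1 + 9 + 5 = 15
n_calls = C(5) = 15

Final answer: 15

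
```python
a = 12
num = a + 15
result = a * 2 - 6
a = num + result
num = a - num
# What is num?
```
Trace:
  a=12
  a=12, num=27
  a=12, num=27, result=18
  a=45, num=27, result=18
  a=45, num=18, result=18

Final answer: 18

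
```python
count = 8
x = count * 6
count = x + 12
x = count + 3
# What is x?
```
Trace:
  count=8
  count=8, x=48
  count=60, x=48
  count=60, x=63

Final answer: 63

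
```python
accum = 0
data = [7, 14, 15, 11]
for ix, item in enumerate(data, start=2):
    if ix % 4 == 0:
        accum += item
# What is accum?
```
Trace:
  accum=0
  accum=0, ix=2, item=7
  accum=0, ix=3, item=14
  accum=15, ix=4, item=15
  accum=15, ix=5, item=11

Final answer: 15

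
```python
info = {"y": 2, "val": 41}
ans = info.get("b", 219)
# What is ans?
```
Trace:
  info={'y': 2, 'val': 41}
  info={'y': 2, 'val': 41}, ans=219

Final answer: 219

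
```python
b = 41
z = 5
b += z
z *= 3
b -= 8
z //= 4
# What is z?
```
Trace:
  b=41
  b=41, z=5
  b=46, z=5
  b=46, z=15
  b=38, z=15
  b=38, z=3

Final answer: 3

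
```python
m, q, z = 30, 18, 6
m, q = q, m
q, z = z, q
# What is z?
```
Trace:
  m=30, q=18, z=6
  m=18, q=30, z=6
  m=18, q=6, z=30

Final answer: 30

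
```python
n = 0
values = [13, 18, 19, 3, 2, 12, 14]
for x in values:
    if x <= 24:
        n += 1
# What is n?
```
Trace:
  n=0
  n=1, x=13
  n=2, x=18
  n=3, x=19
  n=4, x=3
  n=5, x=2
  n=6, x=12
  n=7, x=14

Final answer: 7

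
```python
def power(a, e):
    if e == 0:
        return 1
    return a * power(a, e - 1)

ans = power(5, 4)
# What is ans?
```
Call trace:
power(a=5, e=4)
  power(a=5, e=3)
    power(a=5, e=2)
      power(a=5, e=1)
        power(a=5, e=0)
        -> return 1
      -> return 5
    -> return 25
  -> return 125
-> return 625

Final answer: 625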